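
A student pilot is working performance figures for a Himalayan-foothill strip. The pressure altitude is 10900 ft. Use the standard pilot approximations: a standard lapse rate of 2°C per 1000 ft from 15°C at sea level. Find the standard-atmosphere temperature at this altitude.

ISA temperature = 15 − 2 × (10900/1000) = 15 − 21.8 = -6.8°C.

-6.8°C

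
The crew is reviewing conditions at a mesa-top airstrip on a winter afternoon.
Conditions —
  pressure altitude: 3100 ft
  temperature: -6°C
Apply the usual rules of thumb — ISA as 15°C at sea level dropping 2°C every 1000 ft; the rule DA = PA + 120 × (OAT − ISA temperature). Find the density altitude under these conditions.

1324 ft

ISA temperature at 3100 ft = 15 − 2 × (3100/1000) = 8.8°C.
ISA deviation = -6 − 8.8 = -14.8°C.
Density altitude = 3100 + 120 × (-14.8) = 3100 + (-1776) = 1324 ft.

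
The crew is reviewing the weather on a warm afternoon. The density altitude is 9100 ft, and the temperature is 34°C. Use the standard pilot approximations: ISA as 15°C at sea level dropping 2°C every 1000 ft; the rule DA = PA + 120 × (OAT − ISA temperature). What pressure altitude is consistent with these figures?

DA = PA + 120 × (OAT − (15 − 2·PA/1000)) = PA + 120·OAT − 1800 + 0.24·PA = 1.24·PA + 120·OAT − 1800.
So 1.24·PA = 9100 − 120 × 34 + 1800 = 6820.
PA = 6820 / 1.24 = 5500 ft.

5500 ft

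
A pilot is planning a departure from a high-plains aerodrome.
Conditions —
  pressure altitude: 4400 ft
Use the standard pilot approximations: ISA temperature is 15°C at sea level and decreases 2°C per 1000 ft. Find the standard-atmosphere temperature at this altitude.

6.2°C

ISA temperature = 15 − 2 × (4400/1000) = 15 − 8.8 = 6.2°C.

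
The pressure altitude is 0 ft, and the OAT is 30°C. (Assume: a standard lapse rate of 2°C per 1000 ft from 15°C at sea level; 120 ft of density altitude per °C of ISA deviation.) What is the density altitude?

1800 ft

ISA temperature at 0 ft = 15 − 2 × (0/1000) = 15°C.
ISA deviation = 30 − 15 = +15°C.
Density altitude = 0 + 120 × (15) = 0 + (+1800) = 1800 ft.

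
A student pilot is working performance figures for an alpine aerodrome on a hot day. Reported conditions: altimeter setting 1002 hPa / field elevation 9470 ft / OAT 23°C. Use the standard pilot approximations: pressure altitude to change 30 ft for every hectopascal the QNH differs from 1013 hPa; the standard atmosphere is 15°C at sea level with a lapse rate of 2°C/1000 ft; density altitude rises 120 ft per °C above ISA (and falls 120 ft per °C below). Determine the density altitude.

Pressure altitude = 9470 + (1013 − 1002) × 30 = 9470 + (+330) = 9800 ft.
ISA temperature at 9800 ft = 15 − 2 × (9800/1000) = -4.6°C.
ISA deviation = 23 − (-4.6) = +27.6°C.
Density altitude = 9800 + 120 × (27.6) = 13112 ft.

13112 ft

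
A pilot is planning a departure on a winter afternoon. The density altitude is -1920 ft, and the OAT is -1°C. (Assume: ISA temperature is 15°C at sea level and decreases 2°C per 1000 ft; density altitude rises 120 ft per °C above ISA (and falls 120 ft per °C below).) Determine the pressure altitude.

DA = PA + 120 × (OAT − (15 − 2·PA/1000)) = PA + 120·OAT − 1800 + 0.24·PA = 1.24·PA + 120·OAT − 1800.
So 1.24·PA = -1920 − 120 × (-1) + 1800 = 0.
PA = 0 / 1.24 = 0 ft.

0 ft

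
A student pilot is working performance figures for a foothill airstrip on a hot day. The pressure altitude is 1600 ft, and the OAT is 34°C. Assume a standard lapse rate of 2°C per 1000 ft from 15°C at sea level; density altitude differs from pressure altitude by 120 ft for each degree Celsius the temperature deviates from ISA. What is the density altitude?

ISA temperature at 1600 ft = 15 − 2 × (1600/1000) = 11.8°C.
ISA deviation = 34 − 11.8 = +22.2°C.
Density altitude = 1600 + 120 × (22.2) = 1600 + (+2664) = 4264 ft.

4264 ft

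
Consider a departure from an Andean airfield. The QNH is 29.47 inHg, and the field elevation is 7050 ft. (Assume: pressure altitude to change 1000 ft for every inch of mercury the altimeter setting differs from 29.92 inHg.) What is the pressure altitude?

Pressure correction = (29.92 − 29.47) × 1000 = +450 ft.
Pressure altitude = 7050 + (+450) = 7500 ft.

7500 ft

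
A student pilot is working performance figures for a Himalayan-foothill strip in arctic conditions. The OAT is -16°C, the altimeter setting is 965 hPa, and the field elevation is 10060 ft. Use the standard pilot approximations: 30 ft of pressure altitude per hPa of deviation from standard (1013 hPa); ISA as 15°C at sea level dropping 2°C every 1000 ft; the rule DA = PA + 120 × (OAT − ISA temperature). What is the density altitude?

10540 ft

Pressure altitude = 10060 + (1013 − 965) × 30 = 10060 + (+1440) = 11500 ft.
ISA temperature at 11500 ft = 15 − 2 × (11500/1000) = -8°C.
ISA deviation = -16 − (-8) = -8°C.
Density altitude = 11500 + 120 × (-8) = 10540 ft.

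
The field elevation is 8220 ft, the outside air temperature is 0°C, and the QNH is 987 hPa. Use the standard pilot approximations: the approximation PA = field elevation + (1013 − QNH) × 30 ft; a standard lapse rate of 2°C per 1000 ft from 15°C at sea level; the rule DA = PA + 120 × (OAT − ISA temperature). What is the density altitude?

Pressure altitude = 8220 + (1013 − 987) × 30 = 8220 + (+780) = 9000 ft.
ISA temperature at 9000 ft = 15 − 2 × (9000/1000) = -3°C.
ISA deviation = 0 − (-3) = +3°C.
Density altitude = 9000 + 120 × (3) = 9360 ft.

9360 ft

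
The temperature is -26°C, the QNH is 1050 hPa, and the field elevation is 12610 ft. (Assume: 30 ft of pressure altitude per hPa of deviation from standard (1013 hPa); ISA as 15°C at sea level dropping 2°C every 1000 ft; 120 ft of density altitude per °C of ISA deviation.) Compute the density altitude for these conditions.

Pressure altitude = 12610 + (1013 − 1050) × 30 = 12610 + (-1110) = 11500 ft.
ISA temperature at 11500 ft = 15 − 2 × (11500/1000) = -8°C.
ISA deviation = -26 − (-8) = -18°C.
Density altitude = 11500 + 120 × (-18) = 9340 ft.

9340 ft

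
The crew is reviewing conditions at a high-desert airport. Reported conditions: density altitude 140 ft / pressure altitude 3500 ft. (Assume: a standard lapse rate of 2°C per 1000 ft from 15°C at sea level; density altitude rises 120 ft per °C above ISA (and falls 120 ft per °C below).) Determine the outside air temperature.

-20°C

Density altitude − pressure altitude = 140 − 3500 = -3360 ft.
At 120 ft/°C that is an ISA deviation of -3360/120 = -28°C.
ISA temperature at 3500 ft = 15 − 2 × (3500/1000) = 8°C.
OAT = ISA + deviation = 8 + (-28) = -20°C.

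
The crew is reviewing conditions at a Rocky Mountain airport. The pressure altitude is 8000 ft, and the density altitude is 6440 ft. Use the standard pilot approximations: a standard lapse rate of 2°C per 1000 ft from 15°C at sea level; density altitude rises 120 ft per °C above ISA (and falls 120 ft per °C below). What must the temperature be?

Density altitude − pressure altitude = 6440 − 8000 = -1560 ft.
At 120 ft/°C that is an ISA deviation of -1560/120 = -13°C.
ISA temperature at 8000 ft = 15 − 2 × (8000/1000) = -1°C.
OAT = ISA + deviation = -1 + (-13) = -14°C.

-14°C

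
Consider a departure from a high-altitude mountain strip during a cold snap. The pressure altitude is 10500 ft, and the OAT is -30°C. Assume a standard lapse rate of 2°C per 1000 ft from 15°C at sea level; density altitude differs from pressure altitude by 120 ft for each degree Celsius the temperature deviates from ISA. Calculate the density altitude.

7620 ft

ISA temperature at 10500 ft = 15 − 2 × (10500/1000) = -6°C.
ISA deviation = -30 − (-6) = -24°C.
Density altitude = 10500 + 120 × (-24) = 10500 + (-2880) = 7620 ft.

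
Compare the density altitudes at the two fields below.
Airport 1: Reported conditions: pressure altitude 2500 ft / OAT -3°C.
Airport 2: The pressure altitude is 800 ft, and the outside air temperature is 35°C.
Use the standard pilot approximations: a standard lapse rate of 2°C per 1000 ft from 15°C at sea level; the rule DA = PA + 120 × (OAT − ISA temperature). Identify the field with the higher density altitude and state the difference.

Airport 2 by 2452 ft

Airport 1: ISA temp = 10°C, deviation -13°C, DA = 2500 + 120 × (-13) = 940 ft.
Airport 2: ISA temp = 13.4°C, deviation +21.6°C, DA = 800 + 120 × 21.6 = 3392 ft.
Airport 2 is higher by 3392 − 940 = 2452 ft.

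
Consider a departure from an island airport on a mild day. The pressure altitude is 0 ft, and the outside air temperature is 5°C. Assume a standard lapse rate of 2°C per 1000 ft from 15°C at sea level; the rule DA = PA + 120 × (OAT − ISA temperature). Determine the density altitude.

ISA temperature at 0 ft = 15 − 2 × (0/1000) = 15°C.
ISA deviation = 5 − 15 = -10°C.
Density altitude = 0 + 120 × (-10) = 0 + (-1200) = -1200 ft.

-1200 ft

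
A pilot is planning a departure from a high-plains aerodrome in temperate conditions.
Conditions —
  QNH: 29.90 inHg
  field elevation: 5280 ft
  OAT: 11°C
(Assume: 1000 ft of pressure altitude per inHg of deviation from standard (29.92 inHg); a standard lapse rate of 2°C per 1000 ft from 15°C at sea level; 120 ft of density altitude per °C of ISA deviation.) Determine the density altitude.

Pressure altitude = 5280 + (29.92 − 29.90) × 1000 = 5280 + (+20) = 5300 ft.
ISA temperature at 5300 ft = 15 − 2 × (5300/1000) = 4.4°C.
ISA deviation = 11 − 4.4 = +6.6°C.
Density altitude = 5300 + 120 × (6.6) = 6092 ft.

6092 ft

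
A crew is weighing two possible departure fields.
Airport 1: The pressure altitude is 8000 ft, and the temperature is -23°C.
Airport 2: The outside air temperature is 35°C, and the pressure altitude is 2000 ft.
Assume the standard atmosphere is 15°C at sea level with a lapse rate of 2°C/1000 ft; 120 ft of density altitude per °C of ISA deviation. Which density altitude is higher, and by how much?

Airport 1 by 480 ft

Airport 1: ISA temp = -1°C, deviation -22°C, DA = 8000 + 120 × (-22) = 5360 ft.
Airport 2: ISA temp = 11°C, deviation +24°C, DA = 2000 + 120 × 24 = 4880 ft.
Airport 1 is higher by 5360 − 4880 = 480 ft.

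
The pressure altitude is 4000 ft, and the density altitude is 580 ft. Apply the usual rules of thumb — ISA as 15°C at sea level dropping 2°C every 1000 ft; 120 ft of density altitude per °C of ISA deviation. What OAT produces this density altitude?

-21.5°C

Density altitude − pressure altitude = 580 − 4000 = -3420 ft.
At 120 ft/°C that is an ISA deviation of -3420/120 = -28.5°C.
ISA temperature at 4000 ft = 15 − 2 × (4000/1000) = 7°C.
OAT = ISA + deviation = 7 + (-28.5) = -21.5°C.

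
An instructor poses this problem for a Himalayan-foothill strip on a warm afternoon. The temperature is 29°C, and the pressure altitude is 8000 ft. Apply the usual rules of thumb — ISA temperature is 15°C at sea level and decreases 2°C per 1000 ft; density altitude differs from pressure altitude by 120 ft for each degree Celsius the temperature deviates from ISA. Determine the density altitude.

11600 ft

ISA temperature at 8000 ft = 15 − 2 × (8000/1000) = -1°C.
ISA deviation = 29 − (-1) = +30°C.
Density altitude = 8000 + 120 × (30) = 8000 + (+3600) = 11600 ft.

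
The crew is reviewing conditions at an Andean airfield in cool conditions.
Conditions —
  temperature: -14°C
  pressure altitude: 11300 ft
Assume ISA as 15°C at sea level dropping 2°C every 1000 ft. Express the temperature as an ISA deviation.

ISA-6.4°C

ISA temperature at 11300 ft = 15 − 2 × (11300/1000) = -7.6°C.
Deviation = OAT − ISA = -14 − (-7.6) = -6.4°C.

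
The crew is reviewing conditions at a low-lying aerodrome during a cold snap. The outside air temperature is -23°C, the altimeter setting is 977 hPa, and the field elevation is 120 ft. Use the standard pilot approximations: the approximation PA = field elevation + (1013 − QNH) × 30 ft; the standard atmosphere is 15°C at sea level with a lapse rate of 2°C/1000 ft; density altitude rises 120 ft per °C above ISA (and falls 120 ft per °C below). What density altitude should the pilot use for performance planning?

-3072 ft

Pressure altitude = 120 + (1013 − 977) × 30 = 120 + (+1080) = 1200 ft.
ISA temperature at 1200 ft = 15 − 2 × (1200/1000) = 12.6°C.
ISA deviation = -23 − 12.6 = -35.6°C.
Density altitude = 1200 + 120 × (-35.6) = -3072 ft.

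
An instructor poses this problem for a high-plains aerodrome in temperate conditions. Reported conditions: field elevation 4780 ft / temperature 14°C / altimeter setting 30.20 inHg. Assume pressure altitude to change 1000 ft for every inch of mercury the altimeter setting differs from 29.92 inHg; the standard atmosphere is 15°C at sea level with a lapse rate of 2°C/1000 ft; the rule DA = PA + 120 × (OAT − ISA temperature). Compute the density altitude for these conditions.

5460 ft

Pressure altitude = 4780 + (29.92 − 30.20) × 1000 = 4780 + (-280) = 4500 ft.
ISA temperature at 4500 ft = 15 − 2 × (4500/1000) = 6°C.
ISA deviation = 14 − 6 = +8°C.
Density altitude = 4500 + 120 × (8) = 5460 ft.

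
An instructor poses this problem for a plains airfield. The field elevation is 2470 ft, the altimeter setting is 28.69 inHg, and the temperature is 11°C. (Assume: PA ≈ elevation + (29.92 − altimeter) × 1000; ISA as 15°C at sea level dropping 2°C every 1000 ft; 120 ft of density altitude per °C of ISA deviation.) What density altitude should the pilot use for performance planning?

4108 ft

Pressure altitude = 2470 + (29.92 − 28.69) × 1000 = 2470 + (+1230) = 3700 ft.
ISA temperature at 3700 ft = 15 − 2 × (3700/1000) = 7.6°C.
ISA deviation = 11 − 7.6 = +3.4°C.
Density altitude = 3700 + 120 × (3.4) = 4108 ft.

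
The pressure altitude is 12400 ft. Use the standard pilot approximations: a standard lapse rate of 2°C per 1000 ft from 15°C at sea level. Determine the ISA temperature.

ISA temperature = 15 − 2 × (12400/1000) = 15 − 24.8 = -9.8°C.

-9.8°C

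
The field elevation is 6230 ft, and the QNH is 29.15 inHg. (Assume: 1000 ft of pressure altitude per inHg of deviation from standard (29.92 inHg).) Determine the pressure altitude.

Pressure correction = (29.92 − 29.15) × 1000 = +770 ft.
Pressure altitude = 6230 + (+770) = 7000 ft.

7000 ft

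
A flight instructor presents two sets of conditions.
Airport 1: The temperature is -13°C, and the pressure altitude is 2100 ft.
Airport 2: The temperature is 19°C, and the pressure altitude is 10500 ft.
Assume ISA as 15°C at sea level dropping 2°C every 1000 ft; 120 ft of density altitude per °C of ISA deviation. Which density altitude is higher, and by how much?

Airport 1: ISA temp = 10.8°C, deviation -23.8°C, DA = 2100 + 120 × (-23.8) = -756 ft.
Airport 2: ISA temp = -6°C, deviation +25°C, DA = 10500 + 120 × 25 = 13500 ft.
Airport 2 is higher by 13500 − (-756) = 14256 ft.

Airport 2 by 14256 ft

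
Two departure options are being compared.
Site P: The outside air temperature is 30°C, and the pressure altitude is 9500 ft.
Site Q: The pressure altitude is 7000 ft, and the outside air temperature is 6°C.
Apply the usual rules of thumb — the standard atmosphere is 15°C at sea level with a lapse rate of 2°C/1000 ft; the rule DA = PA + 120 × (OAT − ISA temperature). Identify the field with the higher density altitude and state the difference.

Site P by 5980 ft

Site P: ISA temp = -4°C, deviation +34°C, DA = 9500 + 120 × 34 = 13580 ft.
Site Q: ISA temp = 1°C, deviation +5°C, DA = 7000 + 120 × 5 = 7600 ft.
Site P is higher by 13580 − 7600 = 5980 ft.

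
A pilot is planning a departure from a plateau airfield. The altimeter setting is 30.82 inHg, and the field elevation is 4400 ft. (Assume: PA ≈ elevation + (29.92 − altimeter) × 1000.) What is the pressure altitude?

Pressure correction = (29.92 − 30.82) × 1000 = -900 ft.
Pressure altitude = 4400 + (-900) = 3500 ft.

3500 ft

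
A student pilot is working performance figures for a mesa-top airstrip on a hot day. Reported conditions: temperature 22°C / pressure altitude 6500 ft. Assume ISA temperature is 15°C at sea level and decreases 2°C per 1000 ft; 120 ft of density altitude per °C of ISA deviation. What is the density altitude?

ISA temperature at 6500 ft = 15 − 2 × (6500/1000) = 2°C.
ISA deviation = 22 − 2 = +20°C.
Density altitude = 6500 + 120 × (20) = 6500 + (+2400) = 8900 ft.

8900 ft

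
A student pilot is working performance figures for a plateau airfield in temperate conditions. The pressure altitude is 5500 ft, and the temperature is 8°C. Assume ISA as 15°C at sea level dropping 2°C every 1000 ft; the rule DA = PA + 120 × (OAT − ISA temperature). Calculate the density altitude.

ISA temperature at 5500 ft = 15 − 2 × (5500/1000) = 4°C.
ISA deviation = 8 − 4 = +4°C.
Density altitude = 5500 + 120 × (4) = 5500 + (+480) = 5980 ft.

5980 ft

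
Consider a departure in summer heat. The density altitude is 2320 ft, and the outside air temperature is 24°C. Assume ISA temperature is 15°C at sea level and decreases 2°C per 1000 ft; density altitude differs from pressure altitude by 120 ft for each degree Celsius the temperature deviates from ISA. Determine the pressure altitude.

DA = PA + 120 × (OAT − (15 − 2·PA/1000)) = PA + 120·OAT − 1800 + 0.24·PA = 1.24·PA + 120·OAT − 1800.
So 1.24·PA = 2320 − 120 × 24 + 1800 = 1240.
PA = 1240 / 1.24 = 1000 ft.

1000 ft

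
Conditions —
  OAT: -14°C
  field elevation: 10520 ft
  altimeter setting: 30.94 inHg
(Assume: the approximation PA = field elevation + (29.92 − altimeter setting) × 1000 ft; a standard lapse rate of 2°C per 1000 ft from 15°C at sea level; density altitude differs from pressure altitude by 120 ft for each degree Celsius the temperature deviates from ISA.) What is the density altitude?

Pressure altitude = 10520 + (29.92 − 30.94) × 1000 = 10520 + (-1020) = 9500 ft.
ISA temperature at 9500 ft = 15 − 2 × (9500/1000) = -4°C.
ISA deviation = -14 − (-4) = -10°C.
Density altitude = 9500 + 120 × (-10) = 8300 ft.

8300 ft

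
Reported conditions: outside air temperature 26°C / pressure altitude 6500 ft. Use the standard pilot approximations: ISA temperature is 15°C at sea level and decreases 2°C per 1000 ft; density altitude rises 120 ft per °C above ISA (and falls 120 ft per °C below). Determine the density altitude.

9380 ft

ISA temperature at 6500 ft = 15 − 2 × (6500/1000) = 2°C.
ISA deviation = 26 − 2 = +24°C.
Density altitude = 6500 + 120 × (24) = 6500 + (+2880) = 9380 ft.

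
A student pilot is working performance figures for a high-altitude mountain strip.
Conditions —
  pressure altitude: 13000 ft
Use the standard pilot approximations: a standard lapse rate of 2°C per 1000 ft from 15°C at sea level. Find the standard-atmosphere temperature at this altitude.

ISA temperature = 15 − 2 × (13000/1000) = 15 − 26 = -11°C.

-11°C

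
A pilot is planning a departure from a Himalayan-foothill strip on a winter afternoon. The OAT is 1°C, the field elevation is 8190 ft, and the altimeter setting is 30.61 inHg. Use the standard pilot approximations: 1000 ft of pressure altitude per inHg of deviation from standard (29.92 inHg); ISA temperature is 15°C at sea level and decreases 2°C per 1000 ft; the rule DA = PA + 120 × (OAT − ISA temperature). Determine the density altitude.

Pressure altitude = 8190 + (29.92 − 30.61) × 1000 = 8190 + (-690) = 7500 ft.
ISA temperature at 7500 ft = 15 − 2 × (7500/1000) = 0°C.
ISA deviation = 1 − 0 = +1°C.
Density altitude = 7500 + 120 × (1) = 7620 ft.

7620 ft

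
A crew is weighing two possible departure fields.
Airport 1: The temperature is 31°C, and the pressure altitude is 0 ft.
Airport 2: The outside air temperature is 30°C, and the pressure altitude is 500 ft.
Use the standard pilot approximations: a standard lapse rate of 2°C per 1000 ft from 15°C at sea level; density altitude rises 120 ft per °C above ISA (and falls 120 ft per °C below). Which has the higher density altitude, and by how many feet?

Airport 2 by 500 ft

Airport 1: ISA temp = 15°C, deviation +16°C, DA = 0 + 120 × 16 = 1920 ft.
Airport 2: ISA temp = 14°C, deviation +16°C, DA = 500 + 120 × 16 = 2420 ft.
Airport 2 is higher by 2420 − 1920 = 500 ft.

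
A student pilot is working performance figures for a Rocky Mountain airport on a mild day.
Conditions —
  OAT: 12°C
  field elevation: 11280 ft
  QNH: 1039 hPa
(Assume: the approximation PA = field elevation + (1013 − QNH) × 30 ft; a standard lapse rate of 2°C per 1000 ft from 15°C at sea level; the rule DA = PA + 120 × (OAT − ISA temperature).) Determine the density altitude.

Pressure altitude = 11280 + (1013 − 1039) × 30 = 11280 + (-780) = 10500 ft.
ISA temperature at 10500 ft = 15 − 2 × (10500/1000) = -6°C.
ISA deviation = 12 − (-6) = +18°C.
Density altitude = 10500 + 120 × (18) = 12660 ft.

12660 ft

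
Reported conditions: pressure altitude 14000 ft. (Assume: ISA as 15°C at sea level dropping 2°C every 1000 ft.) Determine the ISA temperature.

ISA temperature = 15 − 2 × (14000/1000) = 15 − 28 = -13°C.

-13°C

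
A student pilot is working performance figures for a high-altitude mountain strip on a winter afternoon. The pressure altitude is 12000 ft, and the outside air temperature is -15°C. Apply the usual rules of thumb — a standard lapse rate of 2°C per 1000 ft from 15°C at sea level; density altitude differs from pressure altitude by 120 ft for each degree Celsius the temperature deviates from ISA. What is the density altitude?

11280 ft

ISA temperature at 12000 ft = 15 − 2 × (12000/1000) = -9°C.
ISA deviation = -15 − (-9) = -6°C.
Density altitude = 12000 + 120 × (-6) = 12000 + (-720) = 11280 ft.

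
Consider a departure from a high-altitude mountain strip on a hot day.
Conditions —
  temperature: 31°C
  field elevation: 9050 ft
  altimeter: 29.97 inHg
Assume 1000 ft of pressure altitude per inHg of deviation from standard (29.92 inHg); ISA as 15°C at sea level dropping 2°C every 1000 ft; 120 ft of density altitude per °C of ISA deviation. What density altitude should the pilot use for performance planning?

13080 ft

Pressure altitude = 9050 + (29.92 − 29.97) × 1000 = 9050 + (-50) = 9000 ft.
ISA temperature at 9000 ft = 15 − 2 × (9000/1000) = -3°C.
ISA deviation = 31 − (-3) = +34°C.
Density altitude = 9000 + 120 × (34) = 13080 ft.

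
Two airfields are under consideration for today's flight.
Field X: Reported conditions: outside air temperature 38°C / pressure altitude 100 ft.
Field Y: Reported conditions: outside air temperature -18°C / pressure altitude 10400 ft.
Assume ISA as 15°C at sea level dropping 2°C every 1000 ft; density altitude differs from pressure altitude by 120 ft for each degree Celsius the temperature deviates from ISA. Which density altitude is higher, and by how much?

Field Y by 6052 ft

Field X: ISA temp = 14.8°C, deviation +23.2°C, DA = 100 + 120 × 23.2 = 2884 ft.
Field Y: ISA temp = -5.8°C, deviation -12.2°C, DA = 10400 + 120 × (-12.2) = 8936 ft.
Field Y is higher by 8936 − 2884 = 6052 ft.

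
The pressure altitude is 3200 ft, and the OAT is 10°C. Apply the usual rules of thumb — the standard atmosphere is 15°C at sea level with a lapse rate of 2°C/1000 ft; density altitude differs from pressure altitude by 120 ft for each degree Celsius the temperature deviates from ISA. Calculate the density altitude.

ISA temperature at 3200 ft = 15 − 2 × (3200/1000) = 8.6°C.
ISA deviation = 10 − 8.6 = +1.4°C.
Density altitude = 3200 + 120 × (1.4) = 3200 + (+168) = 3368 ft.

3368 ft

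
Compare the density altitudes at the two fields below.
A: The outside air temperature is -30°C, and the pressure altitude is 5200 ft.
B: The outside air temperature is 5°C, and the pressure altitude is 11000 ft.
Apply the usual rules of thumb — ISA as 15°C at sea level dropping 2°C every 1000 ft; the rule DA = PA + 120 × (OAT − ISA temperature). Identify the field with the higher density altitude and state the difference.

B by 11392 ft

A: ISA temp = 4.6°C, deviation -34.6°C, DA = 5200 + 120 × (-34.6) = 1048 ft.
B: ISA temp = -7°C, deviation +12°C, DA = 11000 + 120 × 12 = 12440 ft.
B is higher by 12440 − 1048 = 11392 ft.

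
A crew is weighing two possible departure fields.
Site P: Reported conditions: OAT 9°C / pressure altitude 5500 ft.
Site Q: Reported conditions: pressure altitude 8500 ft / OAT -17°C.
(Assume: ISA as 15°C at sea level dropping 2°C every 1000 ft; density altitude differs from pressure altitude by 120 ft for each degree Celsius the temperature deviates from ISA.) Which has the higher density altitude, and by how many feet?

Site P: ISA temp = 4°C, deviation +5°C, DA = 5500 + 120 × 5 = 6100 ft.
Site Q: ISA temp = -2°C, deviation -15°C, DA = 8500 + 120 × (-15) = 6700 ft.
Site Q is higher by 6700 − 6100 = 600 ft.

Site Q by 600 ft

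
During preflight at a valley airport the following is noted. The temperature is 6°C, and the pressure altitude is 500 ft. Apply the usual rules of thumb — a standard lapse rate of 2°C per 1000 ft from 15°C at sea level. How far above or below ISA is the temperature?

ISA-8°C

ISA temperature at 500 ft = 15 − 2 × (500/1000) = 14°C.
Deviation = OAT − ISA = 6 − 14 = -8°C.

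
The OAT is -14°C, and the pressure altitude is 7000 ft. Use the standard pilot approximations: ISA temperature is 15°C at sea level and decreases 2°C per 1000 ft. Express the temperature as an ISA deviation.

ISA-15°C

ISA temperature at 7000 ft = 15 − 2 × (7000/1000) = 1°C.
Deviation = OAT − ISA = -14 − 1 = -15°C.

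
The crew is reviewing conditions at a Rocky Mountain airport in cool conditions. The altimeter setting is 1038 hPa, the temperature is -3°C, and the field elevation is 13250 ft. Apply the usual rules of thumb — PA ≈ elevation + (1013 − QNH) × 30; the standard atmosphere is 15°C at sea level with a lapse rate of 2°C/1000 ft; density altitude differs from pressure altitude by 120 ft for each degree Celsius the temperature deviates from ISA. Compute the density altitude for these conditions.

13340 ft

Pressure altitude = 13250 + (1013 − 1038) × 30 = 13250 + (-750) = 12500 ft.
ISA temperature at 12500 ft = 15 − 2 × (12500/1000) = -10°C.
ISA deviation = -3 − (-10) = +7°C.
Density altitude = 12500 + 120 × (7) = 13340 ft.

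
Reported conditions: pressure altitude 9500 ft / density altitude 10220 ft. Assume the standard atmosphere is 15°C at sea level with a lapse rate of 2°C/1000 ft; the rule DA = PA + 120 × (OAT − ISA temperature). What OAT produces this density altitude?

2°C

Density altitude − pressure altitude = 10220 − 9500 = +720 ft.
At 120 ft/°C that is an ISA deviation of 720/120 = +6°C.
ISA temperature at 9500 ft = 15 − 2 × (9500/1000) = -4°C.
OAT = ISA + deviation = -4 + (+6) = 2°C.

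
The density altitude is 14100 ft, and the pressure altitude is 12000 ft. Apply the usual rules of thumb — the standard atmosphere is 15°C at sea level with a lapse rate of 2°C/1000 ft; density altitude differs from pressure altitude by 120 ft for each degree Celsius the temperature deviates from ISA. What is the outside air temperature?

Density altitude − pressure altitude = 14100 − 12000 = +2100 ft.
At 120 ft/°C that is an ISA deviation of 2100/120 = +17.5°C.
ISA temperature at 12000 ft = 15 − 2 × (12000/1000) = -9°C.
OAT = ISA + deviation = -9 + (+17.5) = 8.5°C.

8.5°C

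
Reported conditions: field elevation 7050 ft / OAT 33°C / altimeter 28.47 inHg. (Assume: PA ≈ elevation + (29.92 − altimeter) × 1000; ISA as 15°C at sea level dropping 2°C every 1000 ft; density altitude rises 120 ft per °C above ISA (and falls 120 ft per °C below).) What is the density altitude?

12700 ft

Pressure altitude = 7050 + (29.92 − 28.47) × 1000 = 7050 + (+1450) = 8500 ft.
ISA temperature at 8500 ft = 15 − 2 × (8500/1000) = -2°C.
ISA deviation = 33 − (-2) = +35°C.
Density altitude = 8500 + 120 × (35) = 12700 ft.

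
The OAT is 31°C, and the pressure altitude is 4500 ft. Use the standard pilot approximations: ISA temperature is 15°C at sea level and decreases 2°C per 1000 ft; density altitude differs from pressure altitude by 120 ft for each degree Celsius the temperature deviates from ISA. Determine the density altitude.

7500 ft

ISA temperature at 4500 ft = 15 − 2 × (4500/1000) = 6°C.
ISA deviation = 31 − 6 = +25°C.
Density altitude = 4500 + 120 × (25) = 4500 + (+3000) = 7500 ft.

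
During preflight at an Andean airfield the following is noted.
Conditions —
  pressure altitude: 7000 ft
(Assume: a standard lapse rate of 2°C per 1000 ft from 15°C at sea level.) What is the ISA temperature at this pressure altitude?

ISA temperature = 15 − 2 × (7000/1000) = 15 − 14 = 1°C.

1°C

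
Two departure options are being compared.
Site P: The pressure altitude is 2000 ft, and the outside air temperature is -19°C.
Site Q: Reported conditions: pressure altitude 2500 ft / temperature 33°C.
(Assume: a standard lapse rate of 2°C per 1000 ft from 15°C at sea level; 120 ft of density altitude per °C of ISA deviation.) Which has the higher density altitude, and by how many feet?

Site P: ISA temp = 11°C, deviation -30°C, DA = 2000 + 120 × (-30) = -1600 ft.
Site Q: ISA temp = 10°C, deviation +23°C, DA = 2500 + 120 × 23 = 5260 ft.
Site Q is higher by 5260 − (-1600) = 6860 ft.

Site Q by 6860 ft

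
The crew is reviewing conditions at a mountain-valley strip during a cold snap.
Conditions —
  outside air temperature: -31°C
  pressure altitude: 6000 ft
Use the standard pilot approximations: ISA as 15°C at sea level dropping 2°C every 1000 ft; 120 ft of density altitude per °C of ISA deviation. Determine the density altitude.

ISA temperature at 6000 ft = 15 − 2 × (6000/1000) = 3°C.
ISA deviation = -31 − 3 = -34°C.
Density altitude = 6000 + 120 × (-34) = 6000 + (-4080) = 1920 ft.

1920 ft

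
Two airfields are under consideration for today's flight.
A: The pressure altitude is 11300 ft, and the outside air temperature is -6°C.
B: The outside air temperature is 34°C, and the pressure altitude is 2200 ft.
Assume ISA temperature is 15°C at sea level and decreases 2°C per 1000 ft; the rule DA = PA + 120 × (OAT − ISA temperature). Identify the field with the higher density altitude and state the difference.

A by 6484 ft

A: ISA temp = -7.6°C, deviation +1.6°C, DA = 11300 + 120 × 1.6 = 11492 ft.
B: ISA temp = 10.6°C, deviation +23.4°C, DA = 2200 + 120 × 23.4 = 5008 ft.
A is higher by 11492 − 5008 = 6484 ft.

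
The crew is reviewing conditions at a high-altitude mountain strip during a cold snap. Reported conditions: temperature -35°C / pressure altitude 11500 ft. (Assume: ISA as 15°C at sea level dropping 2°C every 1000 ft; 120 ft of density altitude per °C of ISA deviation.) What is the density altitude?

8260 ft

ISA temperature at 11500 ft = 15 − 2 × (11500/1000) = -8°C.
ISA deviation = -35 − (-8) = -27°C.
Density altitude = 11500 + 120 × (-27) = 11500 + (-3240) = 8260 ft.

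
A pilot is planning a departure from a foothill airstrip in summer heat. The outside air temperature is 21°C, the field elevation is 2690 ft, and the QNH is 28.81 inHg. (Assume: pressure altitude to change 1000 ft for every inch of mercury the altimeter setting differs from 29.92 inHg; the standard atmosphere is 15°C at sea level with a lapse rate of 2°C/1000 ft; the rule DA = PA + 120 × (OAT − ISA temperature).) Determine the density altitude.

5432 ft

Pressure altitude = 2690 + (29.92 − 28.81) × 1000 = 2690 + (+1110) = 3800 ft.
ISA temperature at 3800 ft = 15 − 2 × (3800/1000) = 7.4°C.
ISA deviation = 21 − 7.4 = +13.6°C.
Density altitude = 3800 + 120 × (13.6) = 5432 ft.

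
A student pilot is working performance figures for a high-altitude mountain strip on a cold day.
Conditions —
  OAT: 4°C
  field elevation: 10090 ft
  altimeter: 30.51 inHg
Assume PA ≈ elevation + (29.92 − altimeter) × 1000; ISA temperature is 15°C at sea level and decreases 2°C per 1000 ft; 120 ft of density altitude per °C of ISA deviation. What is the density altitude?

10460 ft

Pressure altitude = 10090 + (29.92 − 30.51) × 1000 = 10090 + (-590) = 9500 ft.
ISA temperature at 9500 ft = 15 − 2 × (9500/1000) = -4°C.
ISA deviation = 4 − (-4) = +8°C.
Density altitude = 9500 + 120 × (8) = 10460 ft.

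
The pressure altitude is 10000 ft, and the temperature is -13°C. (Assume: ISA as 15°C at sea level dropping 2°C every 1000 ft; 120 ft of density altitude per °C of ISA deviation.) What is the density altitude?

9040 ft

ISA temperature at 10000 ft = 15 − 2 × (10000/1000) = -5°C.
ISA deviation = -13 − (-5) = -8°C.
Density altitude = 10000 + 120 × (-8) = 10000 + (-960) = 9040 ft.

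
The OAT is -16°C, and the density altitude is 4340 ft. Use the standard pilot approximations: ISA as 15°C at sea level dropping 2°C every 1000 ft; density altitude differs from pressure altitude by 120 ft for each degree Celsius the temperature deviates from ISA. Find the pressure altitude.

6500 ft

DA = PA + 120 × (OAT − (15 − 2·PA/1000)) = PA + 120·OAT − 1800 + 0.24·PA = 1.24·PA + 120·OAT − 1800.
So 1.24·PA = 4340 − 120 × (-16) + 1800 = 8060.
PA = 8060 / 1.24 = 6500 ft.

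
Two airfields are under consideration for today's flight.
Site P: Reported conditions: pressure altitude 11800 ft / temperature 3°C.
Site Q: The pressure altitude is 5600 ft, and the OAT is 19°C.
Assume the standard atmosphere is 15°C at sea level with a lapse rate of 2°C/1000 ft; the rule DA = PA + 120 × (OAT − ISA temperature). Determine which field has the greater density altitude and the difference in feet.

Site P by 5768 ft

Site P: ISA temp = -8.6°C, deviation +11.6°C, DA = 11800 + 120 × 11.6 = 13192 ft.
Site Q: ISA temp = 3.8°C, deviation +15.2°C, DA = 5600 + 120 × 15.2 = 7424 ft.
Site P is higher by 13192 − 7424 = 5768 ft.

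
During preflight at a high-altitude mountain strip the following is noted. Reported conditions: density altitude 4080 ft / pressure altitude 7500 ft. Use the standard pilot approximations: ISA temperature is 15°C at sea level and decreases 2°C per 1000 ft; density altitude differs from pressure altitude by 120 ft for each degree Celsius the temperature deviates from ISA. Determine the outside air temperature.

Density altitude − pressure altitude = 4080 − 7500 = -3420 ft.
At 120 ft/°C that is an ISA deviation of -3420/120 = -28.5°C.
ISA temperature at 7500 ft = 15 − 2 × (7500/1000) = 0°C.
OAT = ISA + deviation = 0 + (-28.5) = -28.5°C.

-28.5°C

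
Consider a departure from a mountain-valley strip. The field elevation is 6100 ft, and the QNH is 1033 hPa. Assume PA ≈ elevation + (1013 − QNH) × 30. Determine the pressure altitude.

Pressure correction = (1013 − 1033) × 30 = -600 ft.
Pressure altitude = 6100 + (-600) = 5500 ft.

5500 ft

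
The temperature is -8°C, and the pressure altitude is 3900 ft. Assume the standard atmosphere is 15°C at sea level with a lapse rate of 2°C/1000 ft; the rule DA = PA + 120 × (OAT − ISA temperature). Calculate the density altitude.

2076 ft

ISA temperature at 3900 ft = 15 − 2 × (3900/1000) = 7.2°C.
ISA deviation = -8 − 7.2 = -15.2°C.
Density altitude = 3900 + 120 × (-15.2) = 3900 + (-1824) = 2076 ft.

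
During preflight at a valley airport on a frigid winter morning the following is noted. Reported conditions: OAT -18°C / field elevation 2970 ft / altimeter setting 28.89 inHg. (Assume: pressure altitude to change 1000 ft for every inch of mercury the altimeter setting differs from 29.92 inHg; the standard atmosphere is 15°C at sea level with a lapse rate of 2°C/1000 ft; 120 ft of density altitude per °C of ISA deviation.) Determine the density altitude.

Pressure altitude = 2970 + (29.92 − 28.89) × 1000 = 2970 + (+1030) = 4000 ft.
ISA temperature at 4000 ft = 15 − 2 × (4000/1000) = 7°C.
ISA deviation = -18 − 7 = -25°C.
Density altitude = 4000 + 120 × (-25) = 1000 ft.

1000 ft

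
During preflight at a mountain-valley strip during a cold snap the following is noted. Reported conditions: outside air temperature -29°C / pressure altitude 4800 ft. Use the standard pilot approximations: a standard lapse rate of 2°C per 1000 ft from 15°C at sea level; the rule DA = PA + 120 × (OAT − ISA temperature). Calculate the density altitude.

672 ft

ISA temperature at 4800 ft = 15 − 2 × (4800/1000) = 5.4°C.
ISA deviation = -29 − 5.4 = -34.4°C.
Density altitude = 4800 + 120 × (-34.4) = 4800 + (-4128) = 672 ft.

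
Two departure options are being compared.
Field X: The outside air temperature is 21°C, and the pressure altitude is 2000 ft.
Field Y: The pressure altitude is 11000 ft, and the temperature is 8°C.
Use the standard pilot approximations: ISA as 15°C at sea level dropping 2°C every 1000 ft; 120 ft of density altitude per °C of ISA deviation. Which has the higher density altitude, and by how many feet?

Field Y by 9600 ft

Field X: ISA temp = 11°C, deviation +10°C, DA = 2000 + 120 × 10 = 3200 ft.
Field Y: ISA temp = -7°C, deviation +15°C, DA = 11000 + 120 × 15 = 12800 ft.
Field Y is higher by 12800 − 3200 = 9600 ft.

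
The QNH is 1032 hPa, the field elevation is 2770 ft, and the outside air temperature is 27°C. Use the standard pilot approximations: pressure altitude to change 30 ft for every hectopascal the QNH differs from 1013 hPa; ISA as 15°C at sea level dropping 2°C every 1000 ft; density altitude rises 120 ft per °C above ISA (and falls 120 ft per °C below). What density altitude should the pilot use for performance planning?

Pressure altitude = 2770 + (1013 − 1032) × 30 = 2770 + (-570) = 2200 ft.
ISA temperature at 2200 ft = 15 − 2 × (2200/1000) = 10.6°C.
ISA deviation = 27 − 10.6 = +16.4°C.
Density altitude = 2200 + 120 × (16.4) = 4168 ft.

4168 ft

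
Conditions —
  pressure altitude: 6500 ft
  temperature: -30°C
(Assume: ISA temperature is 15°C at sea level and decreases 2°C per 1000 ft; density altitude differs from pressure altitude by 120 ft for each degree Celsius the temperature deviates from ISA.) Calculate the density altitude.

ISA temperature at 6500 ft = 15 − 2 × (6500/1000) = 2°C.
ISA deviation = -30 − 2 = -32°C.
Density altitude = 6500 + 120 × (-32) = 6500 + (-3840) = 2660 ft.

2660 ft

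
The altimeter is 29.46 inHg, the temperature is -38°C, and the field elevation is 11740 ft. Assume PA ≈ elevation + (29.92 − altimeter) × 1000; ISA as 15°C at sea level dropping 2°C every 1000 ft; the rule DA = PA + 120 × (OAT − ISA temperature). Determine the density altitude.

8768 ft

Pressure altitude = 11740 + (29.92 − 29.46) × 1000 = 11740 + (+460) = 12200 ft.
ISA temperature at 12200 ft = 15 − 2 × (12200/1000) = -9.4°C.
ISA deviation = -38 − (-9.4) = -28.6°C.
Density altitude = 12200 + 120 × (-28.6) = 8768 ft.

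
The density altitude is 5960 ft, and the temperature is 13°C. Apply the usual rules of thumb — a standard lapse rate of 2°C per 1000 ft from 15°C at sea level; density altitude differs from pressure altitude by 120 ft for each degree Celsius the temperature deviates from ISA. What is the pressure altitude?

DA = PA + 120 × (OAT − (15 − 2·PA/1000)) = PA + 120·OAT − 1800 + 0.24·PA = 1.24·PA + 120·OAT − 1800.
So 1.24·PA = 5960 − 120 × 13 + 1800 = 6200.
PA = 6200 / 1.24 = 5000 ft.

5000 ft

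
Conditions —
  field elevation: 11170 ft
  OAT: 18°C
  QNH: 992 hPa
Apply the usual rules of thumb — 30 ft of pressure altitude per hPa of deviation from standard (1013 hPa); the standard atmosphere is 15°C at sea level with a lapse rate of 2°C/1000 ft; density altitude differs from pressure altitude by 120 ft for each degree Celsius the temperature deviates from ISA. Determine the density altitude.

14992 ft

Pressure altitude = 11170 + (1013 − 992) × 30 = 11170 + (+630) = 11800 ft.
ISA temperature at 11800 ft = 15 − 2 × (11800/1000) = -8.6°C.
ISA deviation = 18 − (-8.6) = +26.6°C.
Density altitude = 11800 + 120 × (26.6) = 14992 ft.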